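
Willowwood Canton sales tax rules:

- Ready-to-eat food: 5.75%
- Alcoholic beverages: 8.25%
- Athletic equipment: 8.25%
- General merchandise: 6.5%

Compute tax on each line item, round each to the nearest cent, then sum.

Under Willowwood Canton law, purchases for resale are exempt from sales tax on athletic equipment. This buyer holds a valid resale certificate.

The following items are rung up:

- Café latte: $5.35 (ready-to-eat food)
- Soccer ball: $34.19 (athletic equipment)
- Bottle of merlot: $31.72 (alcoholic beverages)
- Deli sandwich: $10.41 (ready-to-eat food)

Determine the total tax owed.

$3.53

Café latte $5.35: ready-to-eat food → 5.75% → $0.31
Soccer ball $34.19: athletic equipment, buyer-exempt → 0% → $0.00
Bottle of merlot $31.72: alcoholic beverages → 8.25% → $2.62
Deli sandwich $10.41: ready-to-eat food → 5.75% → $0.60
Total tax = $0.31 + $2.62 + $0.60 = $3.53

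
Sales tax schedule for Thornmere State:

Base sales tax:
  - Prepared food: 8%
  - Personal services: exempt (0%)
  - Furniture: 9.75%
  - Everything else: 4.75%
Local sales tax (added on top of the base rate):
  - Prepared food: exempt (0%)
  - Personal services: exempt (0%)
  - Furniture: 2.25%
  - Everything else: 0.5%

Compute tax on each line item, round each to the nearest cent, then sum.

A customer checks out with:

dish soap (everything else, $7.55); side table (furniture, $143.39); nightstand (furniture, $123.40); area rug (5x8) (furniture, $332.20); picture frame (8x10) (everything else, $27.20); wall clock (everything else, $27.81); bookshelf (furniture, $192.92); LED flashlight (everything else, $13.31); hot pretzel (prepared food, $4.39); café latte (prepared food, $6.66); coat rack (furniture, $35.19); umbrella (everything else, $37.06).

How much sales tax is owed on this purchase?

$106.07

Dish soap $7.55: everything else → 4.75% + 0.5% local = 5.25% → $0.40
Side table $143.39: furniture → 9.75% + 2.25% local = 12% → $17.21
Nightstand $123.40: furniture → 9.75% + 2.25% local = 12% → $14.81
Area rug (5x8) $332.20: furniture → 9.75% + 2.25% local = 12% → $39.86
Picture frame (8x10) $27.20: everything else → 4.75% + 0.5% local = 5.25% → $1.43
Wall clock $27.81: everything else → 4.75% + 0.5% local = 5.25% → $1.46
Bookshelf $192.92: furniture → 9.75% + 2.25% local = 12% → $23.15
LED flashlight $13.31: everything else → 4.75% + 0.5% local = 5.25% → $0.70
Hot pretzel $4.39: prepared food → 8% + 0% local = 8% → $0.35
Café latte $6.66: prepared food → 8% + 0% local = 8% → $0.53
Coat rack $35.19: furniture → 9.75% + 2.25% local = 12% → $4.22
Umbrella $37.06: everything else → 4.75% + 0.5% local = 5.25% → $1.95
Total tax = $0.40 + $17.21 + $14.81 + $39.86 + $1.43 + $1.46 + $23.15 + $0.70 + $0.35 + $0.53 + $4.22 + $1.95 = $106.07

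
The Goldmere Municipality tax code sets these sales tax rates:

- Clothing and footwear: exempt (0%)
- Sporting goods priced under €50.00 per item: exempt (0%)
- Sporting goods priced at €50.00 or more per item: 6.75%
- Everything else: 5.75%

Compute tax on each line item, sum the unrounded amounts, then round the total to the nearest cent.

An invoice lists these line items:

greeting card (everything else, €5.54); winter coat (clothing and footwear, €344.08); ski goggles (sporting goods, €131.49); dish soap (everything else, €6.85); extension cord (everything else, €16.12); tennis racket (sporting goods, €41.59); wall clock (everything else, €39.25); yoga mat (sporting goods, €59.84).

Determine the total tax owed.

Greeting card €5.54: everything else → 5.75% → €0.31855
Winter coat €344.08: clothing and footwear → 0% → €0.00
Ski goggles €131.49: sporting goods, €50.00 or more → 6.75% → €8.875575
Dish soap €6.85: everything else → 5.75% → €0.393875
Extension cord €16.12: everything else → 5.75% → €0.9269
Tennis racket €41.59: sporting goods, under €50.00 → 0% → €0.00
Wall clock €39.25: everything else → 5.75% → €2.256875
Yoga mat €59.84: sporting goods, €50.00 or more → 6.75% → €4.0392
Unrounded tax sum = €16.810975 → €16.81

€16.81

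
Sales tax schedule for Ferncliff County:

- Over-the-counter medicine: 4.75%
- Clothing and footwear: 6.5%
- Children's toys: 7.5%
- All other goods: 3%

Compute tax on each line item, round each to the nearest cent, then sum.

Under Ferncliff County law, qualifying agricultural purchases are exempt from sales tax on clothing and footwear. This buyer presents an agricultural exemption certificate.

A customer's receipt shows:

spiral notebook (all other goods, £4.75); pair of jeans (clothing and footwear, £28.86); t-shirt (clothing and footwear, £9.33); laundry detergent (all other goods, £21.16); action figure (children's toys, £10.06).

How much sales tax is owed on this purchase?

Spiral notebook £4.75: all other goods → 3% → £0.14
Pair of jeans £28.86: clothing and footwear, buyer-exempt → 0% → £0.00
T-shirt £9.33: clothing and footwear, buyer-exempt → 0% → £0.00
Laundry detergent £21.16: all other goods → 3% → £0.63
Action figure £10.06: children's toys → 7.5% → £0.75
Total tax = £0.14 + £0.63 + £0.75 = £1.52

£1.52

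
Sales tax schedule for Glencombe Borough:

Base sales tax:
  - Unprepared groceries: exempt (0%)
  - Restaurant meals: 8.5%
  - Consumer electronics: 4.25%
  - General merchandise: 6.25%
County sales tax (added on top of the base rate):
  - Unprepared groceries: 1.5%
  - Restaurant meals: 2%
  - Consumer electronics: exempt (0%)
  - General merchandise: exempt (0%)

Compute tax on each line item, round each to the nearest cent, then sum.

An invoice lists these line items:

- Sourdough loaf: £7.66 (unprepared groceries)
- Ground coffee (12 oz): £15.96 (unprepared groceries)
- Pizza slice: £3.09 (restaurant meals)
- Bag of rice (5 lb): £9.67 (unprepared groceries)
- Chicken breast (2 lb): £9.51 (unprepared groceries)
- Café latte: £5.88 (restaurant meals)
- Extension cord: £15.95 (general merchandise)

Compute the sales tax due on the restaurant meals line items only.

£0.94

Pizza slice £3.09: restaurant meals → 8.5% + 2% county = 10.5% → £0.32
Café latte £5.88: restaurant meals → 8.5% + 2% county = 10.5% → £0.62
Tax on restaurant meals = £0.32 + £0.62 = £0.94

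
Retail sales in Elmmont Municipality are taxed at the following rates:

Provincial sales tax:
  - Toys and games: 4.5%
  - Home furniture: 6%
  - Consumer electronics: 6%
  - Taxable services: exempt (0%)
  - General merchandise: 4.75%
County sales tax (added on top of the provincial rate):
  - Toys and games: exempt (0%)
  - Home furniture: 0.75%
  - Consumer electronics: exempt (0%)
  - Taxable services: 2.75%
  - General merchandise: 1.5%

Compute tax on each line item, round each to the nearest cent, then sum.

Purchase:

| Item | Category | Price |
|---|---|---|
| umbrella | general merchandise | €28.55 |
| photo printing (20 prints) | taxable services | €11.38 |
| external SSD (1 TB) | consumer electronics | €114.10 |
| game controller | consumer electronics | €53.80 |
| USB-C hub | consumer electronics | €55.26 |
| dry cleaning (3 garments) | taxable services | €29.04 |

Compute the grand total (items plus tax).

€308.42

Umbrella €28.55: general merchandise → 4.75% + 1.5% county = 6.25% → €1.78
Photo printing (20 prints) €11.38: taxable services → 0% + 2.75% county = 2.75% → €0.31
External SSD (1 TB) €114.10: consumer electronics → 6% + 0% county = 6% → €6.85
Game controller €53.80: consumer electronics → 6% + 0% county = 6% → €3.23
USB-C hub €55.26: consumer electronics → 6% + 0% county = 6% → €3.32
Dry cleaning (3 garments) €29.04: taxable services → 0% + 2.75% county = 2.75% → €0.80
Subtotal = €292.13; tax = €16.29; total due = €308.42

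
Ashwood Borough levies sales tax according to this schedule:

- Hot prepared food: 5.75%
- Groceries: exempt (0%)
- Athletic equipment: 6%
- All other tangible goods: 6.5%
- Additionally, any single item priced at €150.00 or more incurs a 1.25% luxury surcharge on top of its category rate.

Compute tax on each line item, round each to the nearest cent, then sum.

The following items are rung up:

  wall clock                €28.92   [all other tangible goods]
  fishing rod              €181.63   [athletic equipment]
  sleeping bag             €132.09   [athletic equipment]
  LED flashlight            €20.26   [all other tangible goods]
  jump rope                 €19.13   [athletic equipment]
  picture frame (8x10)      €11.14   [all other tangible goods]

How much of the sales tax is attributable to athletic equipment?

Fishing rod €181.63: athletic equipment → 6% + 1.25% surcharge = 7.25% → €13.17
Sleeping bag €132.09: athletic equipment → 6% → €7.93
Jump rope €19.13: athletic equipment → 6% → €1.15
Tax on athletic equipment = €13.17 + €7.93 + €1.15 = €22.25

€22.25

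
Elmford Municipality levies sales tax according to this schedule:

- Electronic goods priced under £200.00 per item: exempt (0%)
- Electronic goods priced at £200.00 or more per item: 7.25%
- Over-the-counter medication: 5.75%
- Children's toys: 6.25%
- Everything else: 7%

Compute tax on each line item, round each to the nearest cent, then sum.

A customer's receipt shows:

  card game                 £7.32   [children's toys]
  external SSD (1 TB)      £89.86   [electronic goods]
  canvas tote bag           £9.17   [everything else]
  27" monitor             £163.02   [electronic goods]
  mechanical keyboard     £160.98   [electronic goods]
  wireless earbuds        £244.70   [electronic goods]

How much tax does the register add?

Card game £7.32: children's toys → 6.25% → £0.46
External SSD (1 TB) £89.86: electronic goods, under £200.00 → 0% → £0.00
Canvas tote bag £9.17: everything else → 7% → £0.64
27" monitor £163.02: electronic goods, under £200.00 → 0% → £0.00
Mechanical keyboard £160.98: electronic goods, under £200.00 → 0% → £0.00
Wireless earbuds £244.70: electronic goods, £200.00 or more → 7.25% → £17.74
Total tax = £0.46 + £0.64 + £17.74 = £18.84

£18.84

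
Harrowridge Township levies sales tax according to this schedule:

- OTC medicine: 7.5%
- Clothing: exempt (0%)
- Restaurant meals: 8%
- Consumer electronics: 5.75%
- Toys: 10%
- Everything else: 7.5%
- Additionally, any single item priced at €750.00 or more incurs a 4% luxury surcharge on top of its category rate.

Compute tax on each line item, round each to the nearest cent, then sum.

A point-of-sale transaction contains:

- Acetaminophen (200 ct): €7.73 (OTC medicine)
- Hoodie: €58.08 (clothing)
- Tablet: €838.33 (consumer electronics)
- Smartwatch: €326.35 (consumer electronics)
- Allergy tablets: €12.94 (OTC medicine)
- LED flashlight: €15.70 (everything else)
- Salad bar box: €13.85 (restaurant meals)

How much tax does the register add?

Acetaminophen (200 ct) €7.73: OTC medicine → 7.5% → €0.58
Hoodie €58.08: clothing → 0% → €0.00
Tablet €838.33: consumer electronics → 5.75% + 4% surcharge = 9.75% → €81.74
Smartwatch €326.35: consumer electronics → 5.75% → €18.77
Allergy tablets €12.94: OTC medicine → 7.5% → €0.97
LED flashlight €15.70: everything else → 7.5% → €1.18
Salad bar box €13.85: restaurant meals → 8% → €1.11
Total tax = €0.58 + €81.74 + €18.77 + €0.97 + €1.18 + €1.11 = €104.35

€104.35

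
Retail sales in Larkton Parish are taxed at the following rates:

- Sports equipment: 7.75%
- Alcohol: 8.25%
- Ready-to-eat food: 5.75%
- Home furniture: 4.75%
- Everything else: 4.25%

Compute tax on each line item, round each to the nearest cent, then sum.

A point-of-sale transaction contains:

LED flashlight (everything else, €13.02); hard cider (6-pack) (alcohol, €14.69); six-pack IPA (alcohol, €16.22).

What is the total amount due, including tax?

LED flashlight €13.02: everything else → 4.25% → €0.55
Hard cider (6-pack) €14.69: alcohol → 8.25% → €1.21
Six-pack IPA €16.22: alcohol → 8.25% → €1.34
Subtotal = €43.93; tax = €3.10; total due = €47.03

€47.03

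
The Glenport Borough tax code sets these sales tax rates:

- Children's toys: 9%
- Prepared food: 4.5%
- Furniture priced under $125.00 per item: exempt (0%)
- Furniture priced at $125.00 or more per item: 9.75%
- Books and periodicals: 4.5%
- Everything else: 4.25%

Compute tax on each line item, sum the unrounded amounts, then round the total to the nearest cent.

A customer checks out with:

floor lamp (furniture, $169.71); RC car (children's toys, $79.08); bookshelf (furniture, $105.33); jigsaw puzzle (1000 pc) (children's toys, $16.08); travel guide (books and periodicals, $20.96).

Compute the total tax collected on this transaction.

$26.05

Floor lamp $169.71: furniture, $125.00 or more → 9.75% → $16.546725
RC car $79.08: children's toys → 9% → $7.1172
Bookshelf $105.33: furniture, under $125.00 → 0% → $0.00
Jigsaw puzzle (1000 pc) $16.08: children's toys → 9% → $1.4472
Travel guide $20.96: books and periodicals → 4.5% → $0.9432
Unrounded tax sum = $26.054325 → $26.05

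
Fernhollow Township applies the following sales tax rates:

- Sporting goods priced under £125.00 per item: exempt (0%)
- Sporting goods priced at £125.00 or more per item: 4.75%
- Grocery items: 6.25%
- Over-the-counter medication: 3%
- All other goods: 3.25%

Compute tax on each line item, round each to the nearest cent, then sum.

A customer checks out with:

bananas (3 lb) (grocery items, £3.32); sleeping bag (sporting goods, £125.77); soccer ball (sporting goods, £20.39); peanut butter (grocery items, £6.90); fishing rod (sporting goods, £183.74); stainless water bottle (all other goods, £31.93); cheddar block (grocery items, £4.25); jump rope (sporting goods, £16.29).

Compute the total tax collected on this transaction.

£16.65

Bananas (3 lb) £3.32: grocery items → 6.25% → £0.21
Sleeping bag £125.77: sporting goods, £125.00 or more → 4.75% → £5.97
Soccer ball £20.39: sporting goods, under £125.00 → 0% → £0.00
Peanut butter £6.90: grocery items → 6.25% → £0.43
Fishing rod £183.74: sporting goods, £125.00 or more → 4.75% → £8.73
Stainless water bottle £31.93: all other goods → 3.25% → £1.04
Cheddar block £4.25: grocery items → 6.25% → £0.27
Jump rope £16.29: sporting goods, under £125.00 → 0% → £0.00
Total tax = £0.21 + £5.97 + £0.43 + £8.73 + £1.04 + £0.27 = £16.65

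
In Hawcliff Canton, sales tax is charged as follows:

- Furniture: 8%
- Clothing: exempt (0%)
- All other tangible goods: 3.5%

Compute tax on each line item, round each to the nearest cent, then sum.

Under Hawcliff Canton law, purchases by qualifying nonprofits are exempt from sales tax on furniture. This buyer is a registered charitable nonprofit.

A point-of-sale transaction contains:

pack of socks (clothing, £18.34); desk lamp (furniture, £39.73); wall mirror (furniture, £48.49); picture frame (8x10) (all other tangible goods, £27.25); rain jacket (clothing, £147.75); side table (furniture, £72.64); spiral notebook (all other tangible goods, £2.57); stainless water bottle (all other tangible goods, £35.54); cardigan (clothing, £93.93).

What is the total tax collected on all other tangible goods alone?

£2.28

Picture frame (8x10) £27.25: all other tangible goods → 3.5% → £0.95
Spiral notebook £2.57: all other tangible goods → 3.5% → £0.09
Stainless water bottle £35.54: all other tangible goods → 3.5% → £1.24
Tax on all other tangible goods = £0.95 + £0.09 + £1.24 = £2.28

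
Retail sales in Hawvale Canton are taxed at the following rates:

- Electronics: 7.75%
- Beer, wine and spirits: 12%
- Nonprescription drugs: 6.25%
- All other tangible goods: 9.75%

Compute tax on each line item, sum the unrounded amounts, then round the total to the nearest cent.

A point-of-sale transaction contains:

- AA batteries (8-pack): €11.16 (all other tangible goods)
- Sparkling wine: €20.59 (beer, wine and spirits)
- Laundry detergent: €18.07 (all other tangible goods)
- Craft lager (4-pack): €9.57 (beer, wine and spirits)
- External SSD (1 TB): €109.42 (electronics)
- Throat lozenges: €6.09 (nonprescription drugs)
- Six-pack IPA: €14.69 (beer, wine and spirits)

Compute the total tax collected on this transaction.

AA batteries (8-pack) €11.16: all other tangible goods → 9.75% → €1.0881
Sparkling wine €20.59: beer, wine and spirits → 12% → €2.4708
Laundry detergent €18.07: all other tangible goods → 9.75% → €1.761825
Craft lager (4-pack) €9.57: beer, wine and spirits → 12% → €1.1484
External SSD (1 TB) €109.42: electronics → 7.75% → €8.48005
Throat lozenges €6.09: nonprescription drugs → 6.25% → €0.380625
Six-pack IPA €14.69: beer, wine and spirits → 12% → €1.7628
Unrounded tax sum = €17.0926 → €17.09

€17.09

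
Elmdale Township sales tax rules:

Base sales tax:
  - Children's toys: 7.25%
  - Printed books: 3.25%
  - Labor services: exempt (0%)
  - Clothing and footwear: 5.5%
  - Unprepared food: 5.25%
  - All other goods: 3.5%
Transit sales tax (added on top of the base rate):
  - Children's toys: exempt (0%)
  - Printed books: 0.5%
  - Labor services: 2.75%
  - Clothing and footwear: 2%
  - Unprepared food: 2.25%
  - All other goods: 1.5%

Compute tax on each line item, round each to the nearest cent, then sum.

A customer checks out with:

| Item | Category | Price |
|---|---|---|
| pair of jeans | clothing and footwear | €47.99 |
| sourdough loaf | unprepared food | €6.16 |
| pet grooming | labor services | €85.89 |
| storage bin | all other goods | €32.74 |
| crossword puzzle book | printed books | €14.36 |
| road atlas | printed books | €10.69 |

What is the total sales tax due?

€9.00

Pair of jeans €47.99: clothing and footwear → 5.5% + 2% transit = 7.5% → €3.60
Sourdough loaf €6.16: unprepared food → 5.25% + 2.25% transit = 7.5% → €0.46
Pet grooming €85.89: labor services → 0% + 2.75% transit = 2.75% → €2.36
Storage bin €32.74: all other goods → 3.5% + 1.5% transit = 5% → €1.64
Crossword puzzle book €14.36: printed books → 3.25% + 0.5% transit = 3.75% → €0.54
Road atlas €10.69: printed books → 3.25% + 0.5% transit = 3.75% → €0.40
Total tax = €3.60 + €0.46 + €2.36 + €1.64 + €0.54 + €0.40 = €9.00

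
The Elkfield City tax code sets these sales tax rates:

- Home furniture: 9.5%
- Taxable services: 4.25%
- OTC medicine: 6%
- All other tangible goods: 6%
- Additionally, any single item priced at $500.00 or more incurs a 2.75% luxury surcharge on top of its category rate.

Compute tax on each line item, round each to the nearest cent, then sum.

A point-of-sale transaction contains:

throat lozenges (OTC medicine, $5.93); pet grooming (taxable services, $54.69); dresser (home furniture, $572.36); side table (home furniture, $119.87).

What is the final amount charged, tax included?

Throat lozenges $5.93: OTC medicine → 6% → $0.36
Pet grooming $54.69: taxable services → 4.25% → $2.32
Dresser $572.36: home furniture → 9.5% + 2.75% surcharge = 12.25% → $70.11
Side table $119.87: home furniture → 9.5% → $11.39
Subtotal = $752.85; tax = $84.18; total due = $837.03

$837.03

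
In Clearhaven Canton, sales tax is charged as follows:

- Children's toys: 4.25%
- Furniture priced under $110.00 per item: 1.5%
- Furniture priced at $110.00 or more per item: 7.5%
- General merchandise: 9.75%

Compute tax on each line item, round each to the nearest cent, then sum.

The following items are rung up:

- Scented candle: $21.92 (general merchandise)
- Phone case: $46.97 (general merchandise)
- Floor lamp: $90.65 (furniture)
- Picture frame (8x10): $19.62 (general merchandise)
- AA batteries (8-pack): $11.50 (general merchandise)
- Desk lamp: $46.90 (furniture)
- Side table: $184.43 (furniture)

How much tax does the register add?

Scented candle $21.92: general merchandise → 9.75% → $2.14
Phone case $46.97: general merchandise → 9.75% → $4.58
Floor lamp $90.65: furniture, under $110.00 → 1.5% → $1.36
Picture frame (8x10) $19.62: general merchandise → 9.75% → $1.91
AA batteries (8-pack) $11.50: general merchandise → 9.75% → $1.12
Desk lamp $46.90: furniture, under $110.00 → 1.5% → $0.70
Side table $184.43: furniture, $110.00 or more → 7.5% → $13.83
Total tax = $2.14 + $4.58 + $1.36 + $1.91 + $1.12 + $0.70 + $13.83 = $25.64

$25.64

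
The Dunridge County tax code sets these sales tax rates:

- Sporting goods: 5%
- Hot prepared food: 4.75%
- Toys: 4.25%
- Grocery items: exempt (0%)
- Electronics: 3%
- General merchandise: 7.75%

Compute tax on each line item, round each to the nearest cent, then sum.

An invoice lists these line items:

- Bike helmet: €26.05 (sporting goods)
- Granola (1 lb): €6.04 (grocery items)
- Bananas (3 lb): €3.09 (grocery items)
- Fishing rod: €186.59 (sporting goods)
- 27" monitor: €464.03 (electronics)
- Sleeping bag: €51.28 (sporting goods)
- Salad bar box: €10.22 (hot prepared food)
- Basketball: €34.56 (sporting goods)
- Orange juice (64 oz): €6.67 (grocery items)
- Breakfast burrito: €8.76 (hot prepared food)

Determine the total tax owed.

€29.75

Bike helmet €26.05: sporting goods → 5% → €1.30
Granola (1 lb) €6.04: grocery items → 0% → €0.00
Bananas (3 lb) €3.09: grocery items → 0% → €0.00
Fishing rod €186.59: sporting goods → 5% → €9.33
27" monitor €464.03: electronics → 3% → €13.92
Sleeping bag €51.28: sporting goods → 5% → €2.56
Salad bar box €10.22: hot prepared food → 4.75% → €0.49
Basketball €34.56: sporting goods → 5% → €1.73
Orange juice (64 oz) €6.67: grocery items → 0% → €0.00
Breakfast burrito €8.76: hot prepared food → 4.75% → €0.42
Total tax = €1.30 + €9.33 + €13.92 + €2.56 + €0.49 + €1.73 + €0.42 = €29.75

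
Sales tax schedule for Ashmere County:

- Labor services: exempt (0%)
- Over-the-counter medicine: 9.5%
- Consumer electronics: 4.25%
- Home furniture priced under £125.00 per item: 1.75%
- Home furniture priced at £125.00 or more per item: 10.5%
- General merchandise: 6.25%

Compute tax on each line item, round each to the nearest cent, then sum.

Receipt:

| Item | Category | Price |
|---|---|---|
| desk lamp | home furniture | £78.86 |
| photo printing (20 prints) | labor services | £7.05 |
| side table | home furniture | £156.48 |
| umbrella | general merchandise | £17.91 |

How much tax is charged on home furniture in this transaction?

Desk lamp £78.86: home furniture, under £125.00 → 1.75% → £1.38
Side table £156.48: home furniture, £125.00 or more → 10.5% → £16.43
Tax on home furniture = £1.38 + £16.43 = £17.81

£17.81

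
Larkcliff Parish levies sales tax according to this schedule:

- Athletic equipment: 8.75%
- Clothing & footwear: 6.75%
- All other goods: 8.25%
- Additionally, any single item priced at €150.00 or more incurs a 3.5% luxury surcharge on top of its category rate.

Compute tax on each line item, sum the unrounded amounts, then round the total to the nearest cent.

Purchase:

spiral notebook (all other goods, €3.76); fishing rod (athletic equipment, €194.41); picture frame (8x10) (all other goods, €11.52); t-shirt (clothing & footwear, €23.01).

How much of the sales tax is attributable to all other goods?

€1.26

Spiral notebook €3.76: all other goods → 8.25% → €0.3102
Picture frame (8x10) €11.52: all other goods → 8.25% → €0.9504
Tax on all other goods: unrounded sum = €1.2606 → €1.26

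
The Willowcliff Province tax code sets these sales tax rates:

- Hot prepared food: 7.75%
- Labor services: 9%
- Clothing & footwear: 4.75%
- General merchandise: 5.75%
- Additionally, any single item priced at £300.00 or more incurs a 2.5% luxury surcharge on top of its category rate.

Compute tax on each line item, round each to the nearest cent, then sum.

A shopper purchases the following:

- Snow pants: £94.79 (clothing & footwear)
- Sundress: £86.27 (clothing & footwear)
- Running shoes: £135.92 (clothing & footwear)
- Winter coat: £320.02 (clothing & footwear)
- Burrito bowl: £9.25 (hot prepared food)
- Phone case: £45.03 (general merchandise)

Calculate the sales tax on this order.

£41.57

Snow pants £94.79: clothing & footwear → 4.75% → £4.50
Sundress £86.27: clothing & footwear → 4.75% → £4.10
Running shoes £135.92: clothing & footwear → 4.75% → £6.46
Winter coat £320.02: clothing & footwear → 4.75% + 2.5% surcharge = 7.25% → £23.20
Burrito bowl £9.25: hot prepared food → 7.75% → £0.72
Phone case £45.03: general merchandise → 5.75% → £2.59
Total tax = £4.50 + £4.10 + £6.46 + £23.20 + £0.72 + £2.59 = £41.57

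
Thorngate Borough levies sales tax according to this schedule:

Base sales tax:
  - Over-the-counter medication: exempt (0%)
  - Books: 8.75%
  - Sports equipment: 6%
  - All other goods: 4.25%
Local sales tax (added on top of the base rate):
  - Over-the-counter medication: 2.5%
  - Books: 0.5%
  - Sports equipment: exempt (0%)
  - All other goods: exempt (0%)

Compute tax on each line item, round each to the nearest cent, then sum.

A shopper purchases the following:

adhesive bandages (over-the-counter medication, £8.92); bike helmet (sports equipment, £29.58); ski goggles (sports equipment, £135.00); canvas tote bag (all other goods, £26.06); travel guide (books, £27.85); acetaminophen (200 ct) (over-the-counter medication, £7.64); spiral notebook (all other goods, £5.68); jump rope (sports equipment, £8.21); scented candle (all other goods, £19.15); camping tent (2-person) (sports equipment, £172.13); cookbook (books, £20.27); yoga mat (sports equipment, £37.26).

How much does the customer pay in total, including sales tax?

£527.70

Adhesive bandages £8.92: over-the-counter medication → 0% + 2.5% local = 2.5% → £0.22
Bike helmet £29.58: sports equipment → 6% + 0% local = 6% → £1.77
Ski goggles £135.00: sports equipment → 6% + 0% local = 6% → £8.10
Canvas tote bag £26.06: all other goods → 4.25% + 0% local = 4.25% → £1.11
Travel guide £27.85: books → 8.75% + 0.5% local = 9.25% → £2.58
Acetaminophen (200 ct) £7.64: over-the-counter medication → 0% + 2.5% local = 2.5% → £0.19
Spiral notebook £5.68: all other goods → 4.25% + 0% local = 4.25% → £0.24
Jump rope £8.21: sports equipment → 6% + 0% local = 6% → £0.49
Scented candle £19.15: all other goods → 4.25% + 0% local = 4.25% → £0.81
Camping tent (2-person) £172.13: sports equipment → 6% + 0% local = 6% → £10.33
Cookbook £20.27: books → 8.75% + 0.5% local = 9.25% → £1.87
Yoga mat £37.26: sports equipment → 6% + 0% local = 6% → £2.24
Subtotal = £497.75; tax = £29.95; total due = £527.70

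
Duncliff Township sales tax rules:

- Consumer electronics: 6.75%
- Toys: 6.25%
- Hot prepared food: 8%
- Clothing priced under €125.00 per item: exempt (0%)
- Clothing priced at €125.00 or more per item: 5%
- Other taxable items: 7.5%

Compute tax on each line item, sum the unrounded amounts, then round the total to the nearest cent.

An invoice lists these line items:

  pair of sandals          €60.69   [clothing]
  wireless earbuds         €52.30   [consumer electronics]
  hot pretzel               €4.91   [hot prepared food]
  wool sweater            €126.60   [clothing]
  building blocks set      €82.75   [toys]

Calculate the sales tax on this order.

Pair of sandals €60.69: clothing, under €125.00 → 0% → €0.00
Wireless earbuds €52.30: consumer electronics → 6.75% → €3.53025
Hot pretzel €4.91: hot prepared food → 8% → €0.3928
Wool sweater €126.60: clothing, €125.00 or more → 5% → €6.33
Building blocks set €82.75: toys → 6.25% → €5.171875
Unrounded tax sum = €15.424925 → €15.42

€15.42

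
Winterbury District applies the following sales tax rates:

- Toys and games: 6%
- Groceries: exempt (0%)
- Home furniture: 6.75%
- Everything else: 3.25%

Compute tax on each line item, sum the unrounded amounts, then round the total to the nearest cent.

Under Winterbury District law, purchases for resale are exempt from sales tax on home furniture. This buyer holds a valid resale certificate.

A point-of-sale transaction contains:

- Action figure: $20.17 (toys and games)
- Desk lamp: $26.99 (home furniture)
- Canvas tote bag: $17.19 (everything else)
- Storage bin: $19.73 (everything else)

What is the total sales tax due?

Action figure $20.17: toys and games → 6% → $1.2102
Desk lamp $26.99: home furniture, buyer-exempt → 0% → $0.00
Canvas tote bag $17.19: everything else → 3.25% → $0.558675
Storage bin $19.73: everything else → 3.25% → $0.641225
Unrounded tax sum = $2.4101 → $2.41

$2.41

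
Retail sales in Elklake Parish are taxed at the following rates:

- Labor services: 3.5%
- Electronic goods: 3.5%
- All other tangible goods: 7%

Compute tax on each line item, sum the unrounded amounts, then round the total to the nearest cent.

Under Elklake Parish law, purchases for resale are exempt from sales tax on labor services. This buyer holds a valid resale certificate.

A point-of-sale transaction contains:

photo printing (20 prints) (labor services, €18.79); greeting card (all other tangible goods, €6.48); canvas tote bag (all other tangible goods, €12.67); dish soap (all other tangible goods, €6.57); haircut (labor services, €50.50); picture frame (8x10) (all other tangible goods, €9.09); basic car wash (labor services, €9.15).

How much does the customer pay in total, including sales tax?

€115.69

Photo printing (20 prints) €18.79: labor services, buyer-exempt → 0% → €0.00
Greeting card €6.48: all other tangible goods → 7% → €0.4536
Canvas tote bag €12.67: all other tangible goods → 7% → €0.8869
Dish soap €6.57: all other tangible goods → 7% → €0.4599
Haircut €50.50: labor services, buyer-exempt → 0% → €0.00
Picture frame (8x10) €9.09: all other tangible goods → 7% → €0.6363
Basic car wash €9.15: labor services, buyer-exempt → 0% → €0.00
Subtotal = €113.25; unrounded tax = €2.4367 → €2.44; total due = €115.69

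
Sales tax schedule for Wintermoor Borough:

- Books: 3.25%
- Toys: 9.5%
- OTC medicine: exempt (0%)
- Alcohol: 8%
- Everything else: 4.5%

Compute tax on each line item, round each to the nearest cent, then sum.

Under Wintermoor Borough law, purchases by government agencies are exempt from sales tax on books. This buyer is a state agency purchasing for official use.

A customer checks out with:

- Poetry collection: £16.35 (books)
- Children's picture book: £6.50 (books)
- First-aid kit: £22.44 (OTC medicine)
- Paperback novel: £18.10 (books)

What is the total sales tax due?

£0.00

Poetry collection £16.35: books, buyer-exempt → 0% → £0.00
Children's picture book £6.50: books, buyer-exempt → 0% → £0.00
First-aid kit £22.44: OTC medicine → 0% → £0.00
Paperback novel £18.10: books, buyer-exempt → 0% → £0.00
Total tax = £0.00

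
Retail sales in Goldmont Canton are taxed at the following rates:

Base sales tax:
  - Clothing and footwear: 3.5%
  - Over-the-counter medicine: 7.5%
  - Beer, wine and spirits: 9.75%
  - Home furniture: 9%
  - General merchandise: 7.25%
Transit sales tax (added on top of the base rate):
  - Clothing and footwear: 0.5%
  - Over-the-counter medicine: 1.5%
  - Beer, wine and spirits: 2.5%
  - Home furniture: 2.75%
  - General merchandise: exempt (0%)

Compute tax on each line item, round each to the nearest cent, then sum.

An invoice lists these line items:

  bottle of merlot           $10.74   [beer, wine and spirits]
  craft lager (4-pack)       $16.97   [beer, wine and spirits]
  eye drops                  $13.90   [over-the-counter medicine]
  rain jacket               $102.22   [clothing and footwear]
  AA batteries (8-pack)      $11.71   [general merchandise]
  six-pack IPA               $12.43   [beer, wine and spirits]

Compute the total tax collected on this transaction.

$11.11

Bottle of merlot $10.74: beer, wine and spirits → 9.75% + 2.5% transit = 12.25% → $1.32
Craft lager (4-pack) $16.97: beer, wine and spirits → 9.75% + 2.5% transit = 12.25% → $2.08
Eye drops $13.90: over-the-counter medicine → 7.5% + 1.5% transit = 9% → $1.25
Rain jacket $102.22: clothing and footwear → 3.5% + 0.5% transit = 4% → $4.09
AA batteries (8-pack) $11.71: general merchandise → 7.25% + 0% transit = 7.25% → $0.85
Six-pack IPA $12.43: beer, wine and spirits → 9.75% + 2.5% transit = 12.25% → $1.52
Total tax = $1.32 + $2.08 + $1.25 + $4.09 + $0.85 + $1.52 = $11.11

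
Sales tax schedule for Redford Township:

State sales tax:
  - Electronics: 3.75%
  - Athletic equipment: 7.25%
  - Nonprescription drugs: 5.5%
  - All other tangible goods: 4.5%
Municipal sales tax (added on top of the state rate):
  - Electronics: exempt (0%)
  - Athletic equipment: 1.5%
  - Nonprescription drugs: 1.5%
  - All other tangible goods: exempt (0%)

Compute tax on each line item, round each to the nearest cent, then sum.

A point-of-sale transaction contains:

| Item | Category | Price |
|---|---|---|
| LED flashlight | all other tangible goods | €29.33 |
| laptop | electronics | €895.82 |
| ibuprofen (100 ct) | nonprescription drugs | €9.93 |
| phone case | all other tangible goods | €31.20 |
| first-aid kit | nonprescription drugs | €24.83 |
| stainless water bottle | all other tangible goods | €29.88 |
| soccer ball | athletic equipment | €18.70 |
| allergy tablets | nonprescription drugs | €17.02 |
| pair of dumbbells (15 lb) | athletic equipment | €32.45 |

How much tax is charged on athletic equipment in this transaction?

€4.48

Soccer ball €18.70: athletic equipment → 7.25% + 1.5% municipal = 8.75% → €1.64
Pair of dumbbells (15 lb) €32.45: athletic equipment → 7.25% + 1.5% municipal = 8.75% → €2.84
Tax on athletic equipment = €1.64 + €2.84 = €4.48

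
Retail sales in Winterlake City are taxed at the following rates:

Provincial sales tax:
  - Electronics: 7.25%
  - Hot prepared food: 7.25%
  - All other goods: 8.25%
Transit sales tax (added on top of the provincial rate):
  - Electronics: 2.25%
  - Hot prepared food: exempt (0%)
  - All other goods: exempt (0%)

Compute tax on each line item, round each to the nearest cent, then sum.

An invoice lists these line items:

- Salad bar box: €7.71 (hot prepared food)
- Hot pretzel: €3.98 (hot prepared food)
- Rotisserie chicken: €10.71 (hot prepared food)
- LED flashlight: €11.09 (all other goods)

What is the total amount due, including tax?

€36.03

Salad bar box €7.71: hot prepared food → 7.25% + 0% transit = 7.25% → €0.56
Hot pretzel €3.98: hot prepared food → 7.25% + 0% transit = 7.25% → €0.29
Rotisserie chicken €10.71: hot prepared food → 7.25% + 0% transit = 7.25% → €0.78
LED flashlight €11.09: all other goods → 8.25% + 0% transit = 8.25% → €0.91
Subtotal = €33.49; tax = €2.54; total due = €36.03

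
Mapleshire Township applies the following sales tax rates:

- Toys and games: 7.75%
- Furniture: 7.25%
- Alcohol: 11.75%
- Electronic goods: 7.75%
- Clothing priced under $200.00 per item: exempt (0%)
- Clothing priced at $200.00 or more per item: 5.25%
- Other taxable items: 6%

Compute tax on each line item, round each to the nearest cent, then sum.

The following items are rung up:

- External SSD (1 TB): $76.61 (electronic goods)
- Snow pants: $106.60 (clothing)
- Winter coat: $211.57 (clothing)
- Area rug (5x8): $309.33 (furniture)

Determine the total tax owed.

$39.48

External SSD (1 TB) $76.61: electronic goods → 7.75% → $5.94
Snow pants $106.60: clothing, under $200.00 → 0% → $0.00
Winter coat $211.57: clothing, $200.00 or more → 5.25% → $11.11
Area rug (5x8) $309.33: furniture → 7.25% → $22.43
Total tax = $5.94 + $11.11 + $22.43 = $39.48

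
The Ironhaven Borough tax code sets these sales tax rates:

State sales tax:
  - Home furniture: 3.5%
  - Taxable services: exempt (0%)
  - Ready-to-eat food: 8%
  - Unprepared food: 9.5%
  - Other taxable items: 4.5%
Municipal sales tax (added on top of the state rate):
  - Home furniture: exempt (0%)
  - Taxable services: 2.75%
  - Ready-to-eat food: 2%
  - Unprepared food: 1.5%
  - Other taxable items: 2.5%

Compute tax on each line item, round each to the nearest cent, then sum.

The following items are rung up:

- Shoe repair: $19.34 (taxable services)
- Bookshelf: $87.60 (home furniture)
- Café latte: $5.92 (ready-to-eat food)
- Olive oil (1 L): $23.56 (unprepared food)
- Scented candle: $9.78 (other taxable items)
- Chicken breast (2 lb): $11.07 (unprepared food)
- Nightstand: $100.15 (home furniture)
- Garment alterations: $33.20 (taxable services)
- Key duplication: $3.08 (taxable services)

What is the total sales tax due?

Shoe repair $19.34: taxable services → 0% + 2.75% municipal = 2.75% → $0.53
Bookshelf $87.60: home furniture → 3.5% + 0% municipal = 3.5% → $3.07
Café latte $5.92: ready-to-eat food → 8% + 2% municipal = 10% → $0.59
Olive oil (1 L) $23.56: unprepared food → 9.5% + 1.5% municipal = 11% → $2.59
Scented candle $9.78: other taxable items → 4.5% + 2.5% municipal = 7% → $0.68
Chicken breast (2 lb) $11.07: unprepared food → 9.5% + 1.5% municipal = 11% → $1.22
Nightstand $100.15: home furniture → 3.5% + 0% municipal = 3.5% → $3.51
Garment alterations $33.20: taxable services → 0% + 2.75% municipal = 2.75% → $0.91
Key duplication $3.08: taxable services → 0% + 2.75% municipal = 2.75% → $0.08
Total tax = $0.53 + $3.07 + $0.59 + $2.59 + $0.68 + $1.22 + $3.51 + $0.91 + $0.08 = $13.18

$13.18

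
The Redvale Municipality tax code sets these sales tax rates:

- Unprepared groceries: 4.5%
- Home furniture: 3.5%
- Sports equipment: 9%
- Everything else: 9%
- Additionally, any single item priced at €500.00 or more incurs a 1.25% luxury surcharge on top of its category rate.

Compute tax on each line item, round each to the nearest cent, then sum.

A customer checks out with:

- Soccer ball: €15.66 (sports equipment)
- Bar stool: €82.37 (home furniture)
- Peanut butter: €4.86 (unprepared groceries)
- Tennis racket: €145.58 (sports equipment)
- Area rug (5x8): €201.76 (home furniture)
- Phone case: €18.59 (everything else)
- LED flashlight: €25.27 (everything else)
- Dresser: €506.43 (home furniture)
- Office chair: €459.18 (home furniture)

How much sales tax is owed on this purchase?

Soccer ball €15.66: sports equipment → 9% → €1.41
Bar stool €82.37: home furniture → 3.5% → €2.88
Peanut butter €4.86: unprepared groceries → 4.5% → €0.22
Tennis racket €145.58: sports equipment → 9% → €13.10
Area rug (5x8) €201.76: home furniture → 3.5% → €7.06
Phone case €18.59: everything else → 9% → €1.67
LED flashlight €25.27: everything else → 9% → €2.27
Dresser €506.43: home furniture → 3.5% + 1.25% surcharge = 4.75% → €24.06
Office chair €459.18: home furniture → 3.5% → €16.07
Total tax = €1.41 + €2.88 + €0.22 + €13.10 + €7.06 + €1.67 + €2.27 + €24.06 + €16.07 = €68.74

€68.74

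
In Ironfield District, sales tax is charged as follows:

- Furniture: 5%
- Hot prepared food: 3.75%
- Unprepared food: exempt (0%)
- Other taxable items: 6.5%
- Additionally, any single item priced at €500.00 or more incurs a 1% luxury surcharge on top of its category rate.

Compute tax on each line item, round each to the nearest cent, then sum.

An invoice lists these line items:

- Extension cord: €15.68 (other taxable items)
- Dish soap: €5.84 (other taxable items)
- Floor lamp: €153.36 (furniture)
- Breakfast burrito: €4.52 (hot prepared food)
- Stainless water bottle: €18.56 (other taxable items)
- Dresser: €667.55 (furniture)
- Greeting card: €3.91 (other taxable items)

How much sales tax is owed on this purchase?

Extension cord €15.68: other taxable items → 6.5% → €1.02
Dish soap €5.84: other taxable items → 6.5% → €0.38
Floor lamp €153.36: furniture → 5% → €7.67
Breakfast burrito €4.52: hot prepared food → 3.75% → €0.17
Stainless water bottle €18.56: other taxable items → 6.5% → €1.21
Dresser €667.55: furniture → 5% + 1% surcharge = 6% → €40.05
Greeting card €3.91: other taxable items → 6.5% → €0.25
Total tax = €1.02 + €0.38 + €7.67 + €0.17 + €1.21 + €40.05 + €0.25 = €50.75

€50.75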